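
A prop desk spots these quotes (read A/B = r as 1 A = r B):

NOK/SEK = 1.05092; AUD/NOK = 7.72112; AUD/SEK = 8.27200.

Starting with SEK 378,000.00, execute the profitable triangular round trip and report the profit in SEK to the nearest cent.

Profitable loop is SEK → NOK → AUD → SEK:
SEK 378,000.00 ÷ 1.05092 = NOK 359,684.85
NOK 359,684.85 ÷ 7.72112 = AUD 46,584.54
AUD 46,584.54 × 8.27200 = SEK 385,347.34
Profit = SEK 385,347.34 − SEK 378,000.00

Profit: SEK 7,347.34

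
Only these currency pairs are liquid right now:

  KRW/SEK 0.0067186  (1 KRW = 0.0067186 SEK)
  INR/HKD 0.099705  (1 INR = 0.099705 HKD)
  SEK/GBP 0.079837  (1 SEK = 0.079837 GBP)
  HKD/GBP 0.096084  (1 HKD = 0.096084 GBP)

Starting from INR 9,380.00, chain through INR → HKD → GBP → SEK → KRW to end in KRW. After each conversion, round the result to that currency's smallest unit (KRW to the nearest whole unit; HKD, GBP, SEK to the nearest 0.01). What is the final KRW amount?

KRW 167,526

INR 9,380.00 × 0.099705 = HKD 935.23
HKD 935.23 × 0.096084 = GBP 89.86
GBP 89.86 ÷ 0.079837 = SEK 1,125.54
SEK 1,125.54 ÷ 0.0067186 = KRW 167,526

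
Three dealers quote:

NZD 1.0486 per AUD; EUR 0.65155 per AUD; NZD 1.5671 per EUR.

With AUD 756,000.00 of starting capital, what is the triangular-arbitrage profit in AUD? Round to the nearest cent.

Profit: AUD 20,402.97

Profitable loop is AUD → NZD → EUR → AUD:
AUD 756,000.00 × 1.0486 = NZD 792,741.60
NZD 792,741.60 ÷ 1.5671 = EUR 505,865.36
EUR 505,865.36 ÷ 0.65155 = AUD 776,402.97
Profit = AUD 776,402.97 − AUD 756,000.00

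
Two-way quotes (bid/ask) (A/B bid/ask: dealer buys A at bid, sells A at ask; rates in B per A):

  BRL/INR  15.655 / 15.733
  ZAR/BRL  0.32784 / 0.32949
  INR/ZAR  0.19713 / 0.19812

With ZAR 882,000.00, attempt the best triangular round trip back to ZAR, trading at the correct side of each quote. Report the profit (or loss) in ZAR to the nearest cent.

Net profit: ZAR 10,352.24

Best loop ZAR → BRL → INR → ZAR:
ZAR 882,000.00 × 0.32784 (sell ZAR at bid) = BRL 289,154.88
BRL 289,154.88 × 15.655 (sell BRL at bid) = INR 4,526,719.65
INR 4,526,719.65 × 0.19713 (sell INR at bid) = ZAR 892,352.24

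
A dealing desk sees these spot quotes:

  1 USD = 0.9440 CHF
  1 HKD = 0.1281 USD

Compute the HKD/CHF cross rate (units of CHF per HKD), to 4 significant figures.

1 HKD × 0.1281 = 0.1281 USD
0.1281 USD × 0.9440 = 0.120926 CHF

HKD/CHF = 0.1209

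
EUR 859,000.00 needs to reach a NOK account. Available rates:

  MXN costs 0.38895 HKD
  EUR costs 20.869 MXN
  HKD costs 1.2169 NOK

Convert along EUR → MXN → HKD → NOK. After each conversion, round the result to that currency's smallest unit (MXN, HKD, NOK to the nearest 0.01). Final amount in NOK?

NOK 8,484,836.35

EUR 859,000.00 × 20.869 = MXN 17,926,471.00
MXN 17,926,471.00 × 0.38895 = HKD 6,972,500.90
HKD 6,972,500.90 × 1.2169 = NOK 8,484,836.35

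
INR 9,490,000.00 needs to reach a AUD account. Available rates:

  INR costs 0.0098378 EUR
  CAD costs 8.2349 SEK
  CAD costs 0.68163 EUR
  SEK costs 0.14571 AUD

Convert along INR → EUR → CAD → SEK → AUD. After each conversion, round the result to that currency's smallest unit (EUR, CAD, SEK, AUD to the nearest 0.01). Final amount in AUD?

INR 9,490,000.00 × 0.0098378 = EUR 93,360.72
EUR 93,360.72 ÷ 0.68163 = CAD 136,966.86
CAD 136,966.86 × 8.2349 = SEK 1,127,908.40
SEK 1,127,908.40 × 0.14571 = AUD 164,347.53

AUD 164,347.53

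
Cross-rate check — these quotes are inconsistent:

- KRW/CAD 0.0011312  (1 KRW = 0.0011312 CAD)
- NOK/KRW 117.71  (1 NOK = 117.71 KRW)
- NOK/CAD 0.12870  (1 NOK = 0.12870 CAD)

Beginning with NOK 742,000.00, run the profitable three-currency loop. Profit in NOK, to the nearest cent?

Profitable loop is NOK → KRW → CAD → NOK:
NOK 742,000.00 × 117.71 = KRW 87,340,820
KRW 87,340,820 × 0.0011312 = CAD 98,799.94
CAD 98,799.94 ÷ 0.12870 = NOK 767,676.27
Profit = NOK 767,676.27 − NOK 742,000.00

Profit: NOK 25,676.27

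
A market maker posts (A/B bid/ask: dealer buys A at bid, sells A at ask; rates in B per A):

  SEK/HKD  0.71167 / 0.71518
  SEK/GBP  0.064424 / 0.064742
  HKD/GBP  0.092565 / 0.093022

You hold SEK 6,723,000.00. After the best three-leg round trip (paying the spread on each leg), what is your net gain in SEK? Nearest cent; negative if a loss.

Net profit: SEK 117,730.23

Best loop SEK → HKD → GBP → SEK:
SEK 6,723,000.00 × 0.71167 (sell SEK at bid) = HKD 4,784,557.41
HKD 4,784,557.41 × 0.092565 (sell HKD at bid) = GBP 442,882.56
GBP 442,882.56 ÷ 0.064742 (buy SEK at ask) = SEK 6,840,730.23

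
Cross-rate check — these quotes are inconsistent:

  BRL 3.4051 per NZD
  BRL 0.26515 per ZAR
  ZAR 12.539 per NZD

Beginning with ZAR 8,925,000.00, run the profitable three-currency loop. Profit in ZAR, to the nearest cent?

Profitable loop is ZAR → NZD → BRL → ZAR:
ZAR 8,925,000.00 ÷ 12.539 = NZD 711,779.25
NZD 711,779.25 × 3.4051 = BRL 2,423,679.52
BRL 2,423,679.52 ÷ 0.26515 = ZAR 9,140,786.42
Profit = ZAR 9,140,786.42 − ZAR 8,925,000.00

Profit: ZAR 215,786.42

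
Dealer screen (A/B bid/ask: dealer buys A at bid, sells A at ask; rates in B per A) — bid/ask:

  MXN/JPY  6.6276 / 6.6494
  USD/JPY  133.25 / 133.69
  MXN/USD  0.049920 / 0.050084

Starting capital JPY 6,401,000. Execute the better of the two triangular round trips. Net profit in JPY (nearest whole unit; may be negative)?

Best loop JPY → MXN → USD → JPY:
JPY 6,401,000 ÷ 6.6494 (buy MXN at ask) = MXN 962,643.25
MXN 962,643.25 × 0.049920 (sell MXN at bid) = USD 48,055.15
USD 48,055.15 × 133.25 (sell USD at bid) = JPY 6,403,349

Net profit: JPY 2,349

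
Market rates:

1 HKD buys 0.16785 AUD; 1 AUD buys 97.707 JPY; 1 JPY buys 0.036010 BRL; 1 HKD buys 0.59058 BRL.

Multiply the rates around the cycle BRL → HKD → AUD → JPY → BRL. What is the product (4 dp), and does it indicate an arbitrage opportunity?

Around BRL → HKD → AUD → JPY → BRL: 1 ÷ 0.59058 × 0.16785 × 97.707 × 0.036010 = 0.999980
Product ≈ 1 (deviation 0.002%, within rounding noise).

1.0000 (no arbitrage)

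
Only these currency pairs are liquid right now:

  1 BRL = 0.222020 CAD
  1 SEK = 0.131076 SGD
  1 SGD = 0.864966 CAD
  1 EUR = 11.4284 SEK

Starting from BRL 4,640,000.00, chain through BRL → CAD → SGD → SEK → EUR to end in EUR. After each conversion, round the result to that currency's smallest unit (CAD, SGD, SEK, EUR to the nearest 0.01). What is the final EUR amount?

BRL 4,640,000.00 × 0.222020 = CAD 1,030,172.80
CAD 1,030,172.80 ÷ 0.864966 = SGD 1,190,998.03
SGD 1,190,998.03 ÷ 0.131076 = SEK 9,086,316.56
SEK 9,086,316.56 ÷ 11.4284 = EUR 795,064.62

EUR 795,064.62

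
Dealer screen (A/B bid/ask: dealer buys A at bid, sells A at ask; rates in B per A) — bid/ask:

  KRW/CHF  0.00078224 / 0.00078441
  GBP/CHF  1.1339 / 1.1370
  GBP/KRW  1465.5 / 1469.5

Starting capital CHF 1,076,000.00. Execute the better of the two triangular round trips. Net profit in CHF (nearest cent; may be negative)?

Net profit: CHF 8,869.87

Best loop CHF → GBP → KRW → CHF:
CHF 1,076,000.00 ÷ 1.1370 (buy GBP at ask) = GBP 946,350.04
GBP 946,350.04 × 1465.5 (sell GBP at bid) = KRW 1,386,875,989
KRW 1,386,875,989 × 0.00078224 (sell KRW at bid) = CHF 1,084,869.87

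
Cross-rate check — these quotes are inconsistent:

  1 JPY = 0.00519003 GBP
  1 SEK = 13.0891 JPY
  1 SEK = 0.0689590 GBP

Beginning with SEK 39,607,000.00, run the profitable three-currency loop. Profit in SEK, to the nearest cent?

Profit: SEK 598,294.67

Profitable loop is SEK → GBP → JPY → SEK:
SEK 39,607,000.00 × 0.0689590 = GBP 2,731,259.11
GBP 2,731,259.11 ÷ 0.00519003 = JPY 526,251,122
JPY 526,251,122 ÷ 13.0891 = SEK 40,205,294.67
Profit = SEK 40,205,294.67 − SEK 39,607,000.00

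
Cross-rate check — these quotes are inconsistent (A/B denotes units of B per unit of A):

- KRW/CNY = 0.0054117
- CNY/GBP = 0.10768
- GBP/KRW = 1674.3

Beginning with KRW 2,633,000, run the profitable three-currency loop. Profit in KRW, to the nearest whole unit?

Profit: KRW 65,664

Profitable loop is KRW → GBP → CNY → KRW:
KRW 2,633,000 ÷ 1674.3 = GBP 1,572.60
GBP 1,572.60 ÷ 0.10768 = CNY 14,604.36
CNY 14,604.36 ÷ 0.0054117 = KRW 2,698,664
Profit = KRW 2,698,664 − KRW 2,633,000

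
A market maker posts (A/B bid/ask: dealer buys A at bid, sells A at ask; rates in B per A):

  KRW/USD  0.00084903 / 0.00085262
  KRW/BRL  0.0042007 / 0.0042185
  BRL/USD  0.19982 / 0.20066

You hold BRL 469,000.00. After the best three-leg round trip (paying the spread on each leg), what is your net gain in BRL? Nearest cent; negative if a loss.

Best loop BRL → KRW → USD → BRL:
BRL 469,000.00 ÷ 0.0042185 (buy KRW at ask) = KRW 111,176,959
KRW 111,176,959 × 0.00084903 (sell KRW at bid) = USD 94,392.57
USD 94,392.57 ÷ 0.20066 (buy BRL at ask) = BRL 470,410.51

Net profit: BRL 1,410.51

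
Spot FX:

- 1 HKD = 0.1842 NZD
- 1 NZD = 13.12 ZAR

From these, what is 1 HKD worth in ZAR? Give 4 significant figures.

1 HKD × 0.1842 = 0.1842 NZD
0.1842 NZD × 13.12 = 2.4167 ZAR

HKD/ZAR = 2.417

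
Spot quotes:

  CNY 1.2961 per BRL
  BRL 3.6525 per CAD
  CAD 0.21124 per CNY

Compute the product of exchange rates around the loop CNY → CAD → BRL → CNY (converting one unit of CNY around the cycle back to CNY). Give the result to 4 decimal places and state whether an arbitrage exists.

1.0000 (no arbitrage)

Around CNY → CAD → BRL → CNY: 1 × 0.21124 × 3.6525 × 1.2961 = 1.000011
Product ≈ 1 (deviation 0.001%, within rounding noise).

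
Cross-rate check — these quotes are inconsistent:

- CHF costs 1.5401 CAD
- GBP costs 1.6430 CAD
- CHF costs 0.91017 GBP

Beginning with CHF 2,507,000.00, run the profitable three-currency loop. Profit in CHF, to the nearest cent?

Profitable loop is CHF → CAD → GBP → CHF:
CHF 2,507,000.00 × 1.5401 = CAD 3,861,030.70
CAD 3,861,030.70 ÷ 1.6430 = GBP 2,349,988.25
GBP 2,349,988.25 ÷ 0.91017 = CHF 2,581,922.34
Profit = CHF 2,581,922.34 − CHF 2,507,000.00

Profit: CHF 74,922.34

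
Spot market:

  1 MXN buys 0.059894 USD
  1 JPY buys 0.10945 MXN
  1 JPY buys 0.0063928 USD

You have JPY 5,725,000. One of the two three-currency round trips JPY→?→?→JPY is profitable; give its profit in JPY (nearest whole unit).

Profitable loop is JPY → MXN → USD → JPY:
JPY 5,725,000 × 0.10945 = MXN 626,601.25
MXN 626,601.25 × 0.059894 = USD 37,529.66
USD 37,529.66 ÷ 0.0063928 = JPY 5,870,613
Profit = JPY 5,870,613 − JPY 5,725,000

Profit: JPY 145,613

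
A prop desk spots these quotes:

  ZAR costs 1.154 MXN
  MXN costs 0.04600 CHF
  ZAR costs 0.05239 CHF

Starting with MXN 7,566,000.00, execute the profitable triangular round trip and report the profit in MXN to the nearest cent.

Profitable loop is MXN → CHF → ZAR → MXN:
MXN 7,566,000.00 × 0.04600 = CHF 348,036.00
CHF 348,036.00 ÷ 0.05239 = ZAR 6,643,176.18
ZAR 6,643,176.18 × 1.154 = MXN 7,666,225.31
Profit = MXN 7,666,225.31 − MXN 7,566,000.00

Profit: MXN 100,225.31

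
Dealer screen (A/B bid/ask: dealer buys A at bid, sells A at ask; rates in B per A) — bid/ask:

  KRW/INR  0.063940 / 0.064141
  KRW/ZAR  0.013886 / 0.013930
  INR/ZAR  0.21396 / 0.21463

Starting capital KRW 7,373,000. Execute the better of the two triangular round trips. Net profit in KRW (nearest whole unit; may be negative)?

Best loop KRW → ZAR → INR → KRW:
KRW 7,373,000 × 0.013886 (sell KRW at bid) = ZAR 102,381.48
ZAR 102,381.48 ÷ 0.21463 (buy INR at ask) = INR 477,013.83
INR 477,013.83 ÷ 0.064141 (buy KRW at ask) = KRW 7,436,957

Net profit: KRW 63,957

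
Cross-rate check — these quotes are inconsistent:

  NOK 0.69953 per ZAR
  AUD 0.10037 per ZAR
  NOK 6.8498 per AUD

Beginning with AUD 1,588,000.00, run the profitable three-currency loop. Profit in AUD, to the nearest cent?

Profit: AUD 27,753.21

Profitable loop is AUD → ZAR → NOK → AUD:
AUD 1,588,000.00 ÷ 0.10037 = ZAR 15,821,460.60
ZAR 15,821,460.60 × 0.69953 = NOK 11,067,586.33
NOK 11,067,586.33 ÷ 6.8498 = AUD 1,615,753.21
Profit = AUD 1,615,753.21 − AUD 1,588,000.00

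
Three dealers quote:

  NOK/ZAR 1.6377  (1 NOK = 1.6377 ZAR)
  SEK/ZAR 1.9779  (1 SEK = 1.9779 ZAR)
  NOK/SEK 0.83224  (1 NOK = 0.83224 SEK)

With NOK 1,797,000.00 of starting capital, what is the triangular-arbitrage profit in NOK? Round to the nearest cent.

Profitable loop is NOK → SEK → ZAR → NOK:
NOK 1,797,000.00 × 0.83224 = SEK 1,495,535.28
SEK 1,495,535.28 × 1.9779 = ZAR 2,958,019.23
ZAR 2,958,019.23 ÷ 1.6377 = NOK 1,806,203.35
Profit = NOK 1,806,203.35 − NOK 1,797,000.00

Profit: NOK 9,203.35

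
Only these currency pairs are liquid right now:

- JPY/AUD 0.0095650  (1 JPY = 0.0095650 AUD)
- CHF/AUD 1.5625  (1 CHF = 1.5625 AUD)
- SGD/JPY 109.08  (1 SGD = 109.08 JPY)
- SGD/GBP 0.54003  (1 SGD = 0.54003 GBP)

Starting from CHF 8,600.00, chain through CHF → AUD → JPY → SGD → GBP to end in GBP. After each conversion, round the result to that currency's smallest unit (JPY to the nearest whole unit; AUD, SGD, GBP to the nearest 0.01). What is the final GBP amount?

GBP 6,955.14

CHF 8,600.00 × 1.5625 = AUD 13,437.50
AUD 13,437.50 ÷ 0.0095650 = JPY 1,404,861
JPY 1,404,861 ÷ 109.08 = SGD 12,879.18
SGD 12,879.18 × 0.54003 = GBP 6,955.14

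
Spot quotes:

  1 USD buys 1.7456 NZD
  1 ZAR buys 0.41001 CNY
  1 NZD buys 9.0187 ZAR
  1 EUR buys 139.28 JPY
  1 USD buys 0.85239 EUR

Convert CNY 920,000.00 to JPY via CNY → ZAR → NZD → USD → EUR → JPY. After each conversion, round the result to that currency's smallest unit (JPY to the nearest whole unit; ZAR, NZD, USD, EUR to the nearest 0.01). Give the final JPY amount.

CNY 920,000.00 ÷ 0.41001 = ZAR 2,243,847.71
ZAR 2,243,847.71 ÷ 9.0187 = NZD 248,799.46
NZD 248,799.46 ÷ 1.7456 = USD 142,529.48
USD 142,529.48 × 0.85239 = EUR 121,490.70
EUR 121,490.70 × 139.28 = JPY 16,921,225

JPY 16,921,225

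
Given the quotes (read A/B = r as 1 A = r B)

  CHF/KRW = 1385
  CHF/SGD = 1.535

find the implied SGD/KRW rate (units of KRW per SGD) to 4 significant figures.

1 SGD ÷ 1.535 = 0.651466 CHF
0.651466 CHF × 1385 = 902.28 KRW

SGD/KRW = 902.3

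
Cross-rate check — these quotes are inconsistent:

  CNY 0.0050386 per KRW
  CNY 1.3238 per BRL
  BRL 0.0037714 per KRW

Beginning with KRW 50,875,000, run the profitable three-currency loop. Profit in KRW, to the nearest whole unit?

Profit: KRW 468,956

Profitable loop is KRW → CNY → BRL → KRW:
KRW 50,875,000 × 0.0050386 = CNY 256,338.77
CNY 256,338.77 ÷ 1.3238 = BRL 193,638.60
BRL 193,638.60 ÷ 0.0037714 = KRW 51,343,956
Profit = KRW 51,343,956 − KRW 50,875,000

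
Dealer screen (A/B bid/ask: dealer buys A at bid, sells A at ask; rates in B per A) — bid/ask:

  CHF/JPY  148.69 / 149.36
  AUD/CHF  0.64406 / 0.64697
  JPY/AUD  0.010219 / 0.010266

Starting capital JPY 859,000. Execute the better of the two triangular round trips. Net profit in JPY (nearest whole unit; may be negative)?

Net profit: JPY 6,911

Best loop JPY → CHF → AUD → JPY:
JPY 859,000 ÷ 149.36 (buy CHF at ask) = CHF 5,751.21
CHF 5,751.21 ÷ 0.64697 (buy AUD at ask) = AUD 8,889.45
AUD 8,889.45 ÷ 0.010266 (buy JPY at ask) = JPY 865,911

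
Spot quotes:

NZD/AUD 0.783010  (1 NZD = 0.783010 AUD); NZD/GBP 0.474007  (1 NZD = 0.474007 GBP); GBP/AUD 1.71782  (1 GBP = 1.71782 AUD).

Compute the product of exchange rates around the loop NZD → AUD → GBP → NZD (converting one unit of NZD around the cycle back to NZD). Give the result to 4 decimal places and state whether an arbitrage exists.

0.9616 (arbitrage exists)

Around NZD → AUD → GBP → NZD: 1 × 0.783010 ÷ 1.71782 ÷ 0.474007 = 0.961623
Product < 1; profitable direction is NZD → GBP → AUD → NZD.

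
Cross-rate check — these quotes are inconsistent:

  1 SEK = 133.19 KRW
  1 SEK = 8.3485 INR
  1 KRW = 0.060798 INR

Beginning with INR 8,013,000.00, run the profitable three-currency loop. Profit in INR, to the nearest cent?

Profitable loop is INR → KRW → SEK → INR:
INR 8,013,000.00 ÷ 0.060798 = KRW 131,797,099
KRW 131,797,099 ÷ 133.19 = SEK 989,542.00
SEK 989,542.00 × 8.3485 = INR 8,261,191.36
Profit = INR 8,261,191.36 − INR 8,013,000.00

Profit: INR 248,191.36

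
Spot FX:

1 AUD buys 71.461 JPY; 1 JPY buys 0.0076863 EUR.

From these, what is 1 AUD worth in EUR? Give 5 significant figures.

AUD/EUR = 0.54927

1 AUD × 71.461 = 71.461 JPY
71.461 JPY × 0.0076863 = 0.549271 EUR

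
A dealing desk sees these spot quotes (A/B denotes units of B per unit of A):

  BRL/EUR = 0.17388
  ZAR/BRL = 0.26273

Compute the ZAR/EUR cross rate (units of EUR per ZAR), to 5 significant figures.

1 ZAR × 0.26273 = 0.26273 BRL
0.26273 BRL × 0.17388 = 0.0456835 EUR

ZAR/EUR = 0.045683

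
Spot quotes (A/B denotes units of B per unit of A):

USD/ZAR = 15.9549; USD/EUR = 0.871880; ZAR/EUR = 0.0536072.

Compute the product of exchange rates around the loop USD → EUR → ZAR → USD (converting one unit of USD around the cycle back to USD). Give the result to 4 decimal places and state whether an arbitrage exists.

1.0194 (arbitrage exists)

Around USD → EUR → ZAR → USD: 1 × 0.871880 ÷ 0.0536072 ÷ 15.9549 = 1.019388
Product > 1; profitable direction is USD → EUR → ZAR → USD.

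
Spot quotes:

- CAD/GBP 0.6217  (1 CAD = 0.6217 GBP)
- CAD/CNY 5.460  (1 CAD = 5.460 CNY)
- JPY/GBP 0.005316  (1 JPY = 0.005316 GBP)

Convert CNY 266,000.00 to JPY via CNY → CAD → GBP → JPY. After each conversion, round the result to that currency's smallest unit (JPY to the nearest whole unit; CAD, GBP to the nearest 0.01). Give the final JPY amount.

CNY 266,000.00 ÷ 5.460 = CAD 48,717.95
CAD 48,717.95 × 0.6217 = GBP 30,287.95
GBP 30,287.95 ÷ 0.005316 = JPY 5,697,508

JPY 5,697,508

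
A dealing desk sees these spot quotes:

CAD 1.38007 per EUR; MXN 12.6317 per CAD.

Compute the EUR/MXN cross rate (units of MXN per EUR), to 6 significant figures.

1 EUR × 1.38007 = 1.38007 CAD
1.38007 CAD × 12.6317 = 17.4326 MXN

EUR/MXN = 17.4326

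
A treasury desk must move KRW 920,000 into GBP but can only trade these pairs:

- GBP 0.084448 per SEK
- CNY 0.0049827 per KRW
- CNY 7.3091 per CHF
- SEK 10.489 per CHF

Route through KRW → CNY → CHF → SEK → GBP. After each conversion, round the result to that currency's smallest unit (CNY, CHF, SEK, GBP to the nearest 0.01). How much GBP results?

GBP 555.53

KRW 920,000 × 0.0049827 = CNY 4,584.08
CNY 4,584.08 ÷ 7.3091 = CHF 627.17
CHF 627.17 × 10.489 = SEK 6,578.39
SEK 6,578.39 × 0.084448 = GBP 555.53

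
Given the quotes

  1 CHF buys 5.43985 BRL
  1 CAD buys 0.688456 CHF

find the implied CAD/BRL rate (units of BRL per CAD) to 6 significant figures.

1 CAD × 0.688456 = 0.688456 CHF
0.688456 CHF × 5.43985 = 3.7451 BRL

CAD/BRL = 3.74510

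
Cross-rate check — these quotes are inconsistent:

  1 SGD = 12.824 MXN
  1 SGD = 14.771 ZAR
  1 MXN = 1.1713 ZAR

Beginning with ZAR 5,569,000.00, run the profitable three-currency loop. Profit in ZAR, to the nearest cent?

Profitable loop is ZAR → SGD → MXN → ZAR:
ZAR 5,569,000.00 ÷ 14.771 = SGD 377,022.54
SGD 377,022.54 × 12.824 = MXN 4,834,937.11
MXN 4,834,937.11 × 1.1713 = ZAR 5,663,161.83
Profit = ZAR 5,663,161.83 − ZAR 5,569,000.00

Profit: ZAR 94,161.83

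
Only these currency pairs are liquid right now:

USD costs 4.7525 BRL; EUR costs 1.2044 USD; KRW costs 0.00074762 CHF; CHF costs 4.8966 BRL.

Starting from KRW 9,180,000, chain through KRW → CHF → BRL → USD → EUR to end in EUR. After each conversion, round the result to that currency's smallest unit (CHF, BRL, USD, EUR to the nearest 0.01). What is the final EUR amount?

KRW 9,180,000 × 0.00074762 = CHF 6,863.15
CHF 6,863.15 × 4.8966 = BRL 33,606.10
BRL 33,606.10 ÷ 4.7525 = USD 7,071.25
USD 7,071.25 ÷ 1.2044 = EUR 5,871.18

EUR 5,871.18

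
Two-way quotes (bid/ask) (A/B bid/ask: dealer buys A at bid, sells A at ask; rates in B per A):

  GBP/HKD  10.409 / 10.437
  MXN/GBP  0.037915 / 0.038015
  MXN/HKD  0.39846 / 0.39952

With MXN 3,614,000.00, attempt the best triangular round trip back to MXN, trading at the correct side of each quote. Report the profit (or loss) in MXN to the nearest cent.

Net profit: MXN 15,461.56

Best loop MXN → HKD → GBP → MXN:
MXN 3,614,000.00 × 0.39846 (sell MXN at bid) = HKD 1,440,034.44
HKD 1,440,034.44 ÷ 10.437 (buy GBP at ask) = GBP 137,973.98
GBP 137,973.98 ÷ 0.038015 (buy MXN at ask) = MXN 3,629,461.56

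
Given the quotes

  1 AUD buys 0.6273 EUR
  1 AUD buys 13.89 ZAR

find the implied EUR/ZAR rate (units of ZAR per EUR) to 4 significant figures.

EUR/ZAR = 22.14

1 EUR ÷ 0.6273 = 1.59413 AUD
1.59413 AUD × 13.89 = 22.1425 ZAR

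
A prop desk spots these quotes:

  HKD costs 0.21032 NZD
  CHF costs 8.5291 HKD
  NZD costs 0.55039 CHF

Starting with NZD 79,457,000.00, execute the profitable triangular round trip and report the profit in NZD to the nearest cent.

Profit: NZD 1,021,125.01

Profitable loop is NZD → HKD → CHF → NZD:
NZD 79,457,000.00 ÷ 0.21032 = HKD 377,790,985.17
HKD 377,790,985.17 ÷ 8.5291 = CHF 44,294,355.23
CHF 44,294,355.23 ÷ 0.55039 = NZD 80,478,125.01
Profit = NZD 80,478,125.01 − NZD 79,457,000.00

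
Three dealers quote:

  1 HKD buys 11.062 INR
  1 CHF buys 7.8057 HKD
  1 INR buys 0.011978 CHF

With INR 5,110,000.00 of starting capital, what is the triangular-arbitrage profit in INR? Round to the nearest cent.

Profitable loop is INR → CHF → HKD → INR:
INR 5,110,000.00 × 0.011978 = CHF 61,207.58
CHF 61,207.58 × 7.8057 = HKD 477,768.01
HKD 477,768.01 × 11.062 = INR 5,285,069.70
Profit = INR 5,285,069.70 − INR 5,110,000.00

Profit: INR 175,069.70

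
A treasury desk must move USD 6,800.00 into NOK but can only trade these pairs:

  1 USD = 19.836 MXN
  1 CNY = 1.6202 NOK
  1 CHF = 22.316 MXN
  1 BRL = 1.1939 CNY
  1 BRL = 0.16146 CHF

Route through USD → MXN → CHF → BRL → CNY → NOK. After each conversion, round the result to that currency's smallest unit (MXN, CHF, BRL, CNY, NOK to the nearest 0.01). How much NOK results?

USD 6,800.00 × 19.836 = MXN 134,884.80
MXN 134,884.80 ÷ 22.316 = CHF 6,044.31
CHF 6,044.31 ÷ 0.16146 = BRL 37,435.34
BRL 37,435.34 × 1.1939 = CNY 44,694.05
CNY 44,694.05 × 1.6202 = NOK 72,413.30

NOK 72,413.30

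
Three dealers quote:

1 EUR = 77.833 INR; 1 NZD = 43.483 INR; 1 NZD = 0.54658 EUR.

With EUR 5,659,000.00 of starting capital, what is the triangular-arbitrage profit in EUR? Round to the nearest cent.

Profitable loop is EUR → NZD → INR → EUR:
EUR 5,659,000.00 ÷ 0.54658 = NZD 10,353,470.67
NZD 10,353,470.67 × 43.483 = INR 450,199,965.24
INR 450,199,965.24 ÷ 77.833 = EUR 5,784,178.50
Profit = EUR 5,784,178.50 − EUR 5,659,000.00

Profit: EUR 125,178.50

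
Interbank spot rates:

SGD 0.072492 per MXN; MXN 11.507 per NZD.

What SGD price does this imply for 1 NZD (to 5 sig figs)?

NZD/SGD = 0.83417

1 NZD × 11.507 = 11.507 MXN
11.507 MXN × 0.072492 = 0.834165 SGD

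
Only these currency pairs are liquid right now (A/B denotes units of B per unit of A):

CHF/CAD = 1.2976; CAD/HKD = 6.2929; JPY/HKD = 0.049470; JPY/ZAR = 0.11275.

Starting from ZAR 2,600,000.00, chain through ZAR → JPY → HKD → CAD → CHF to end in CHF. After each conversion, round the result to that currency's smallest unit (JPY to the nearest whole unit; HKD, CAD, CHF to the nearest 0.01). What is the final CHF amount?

ZAR 2,600,000.00 ÷ 0.11275 = JPY 23,059,867
JPY 23,059,867 × 0.049470 = HKD 1,140,771.62
HKD 1,140,771.62 ÷ 6.2929 = CAD 181,279.16
CAD 181,279.16 ÷ 1.2976 = CHF 139,703.42

CHF 139,703.42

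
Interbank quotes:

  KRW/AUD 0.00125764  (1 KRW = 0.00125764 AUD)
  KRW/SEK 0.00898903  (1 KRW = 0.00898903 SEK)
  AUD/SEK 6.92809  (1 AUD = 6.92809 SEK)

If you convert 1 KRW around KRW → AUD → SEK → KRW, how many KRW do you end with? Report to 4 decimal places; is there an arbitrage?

Around KRW → AUD → SEK → KRW: 1 × 0.00125764 × 6.92809 ÷ 0.00898903 = 0.969297
Product < 1; profitable direction is KRW → SEK → AUD → KRW.

0.9693 (arbitrage exists)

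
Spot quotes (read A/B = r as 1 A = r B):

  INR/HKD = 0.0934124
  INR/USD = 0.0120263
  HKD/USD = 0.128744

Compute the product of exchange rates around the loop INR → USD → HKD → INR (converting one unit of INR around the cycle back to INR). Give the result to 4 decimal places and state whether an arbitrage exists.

1.0000 (no arbitrage)

Around INR → USD → HKD → INR: 1 × 0.0120263 ÷ 0.128744 ÷ 0.0934124 = 1.000001
Product ≈ 1 (deviation 0.000%, within rounding noise).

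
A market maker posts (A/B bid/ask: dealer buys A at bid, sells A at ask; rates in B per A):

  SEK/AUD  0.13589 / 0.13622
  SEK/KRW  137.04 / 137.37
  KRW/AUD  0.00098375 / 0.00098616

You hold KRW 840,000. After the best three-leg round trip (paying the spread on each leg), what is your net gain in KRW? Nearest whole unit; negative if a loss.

Net profit: KRW 2,612

Best loop KRW → SEK → AUD → KRW:
KRW 840,000 ÷ 137.37 (buy SEK at ask) = SEK 6,114.87
SEK 6,114.87 × 0.13589 (sell SEK at bid) = AUD 830.95
AUD 830.95 ÷ 0.00098616 (buy KRW at ask) = KRW 842,612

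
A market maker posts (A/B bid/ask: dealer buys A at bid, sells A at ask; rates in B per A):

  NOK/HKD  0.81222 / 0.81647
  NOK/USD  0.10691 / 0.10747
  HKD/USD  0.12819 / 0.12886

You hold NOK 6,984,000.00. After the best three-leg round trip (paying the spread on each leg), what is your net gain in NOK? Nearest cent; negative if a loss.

Net profit: NOK 112,826.72

Best loop NOK → USD → HKD → NOK:
NOK 6,984,000.00 × 0.10691 (sell NOK at bid) = USD 746,659.44
USD 746,659.44 ÷ 0.12886 (buy HKD at ask) = HKD 5,794,346.11
HKD 5,794,346.11 ÷ 0.81647 (buy NOK at ask) = NOK 7,096,826.72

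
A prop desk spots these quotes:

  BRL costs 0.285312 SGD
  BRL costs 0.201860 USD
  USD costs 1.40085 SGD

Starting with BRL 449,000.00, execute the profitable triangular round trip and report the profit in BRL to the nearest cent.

Profit: BRL 4,027.41

Profitable loop is BRL → SGD → USD → BRL:
BRL 449,000.00 × 0.285312 = SGD 128,105.09
SGD 128,105.09 ÷ 1.40085 = USD 91,448.11
USD 91,448.11 ÷ 0.201860 = BRL 453,027.41
Profit = BRL 453,027.41 − BRL 449,000.00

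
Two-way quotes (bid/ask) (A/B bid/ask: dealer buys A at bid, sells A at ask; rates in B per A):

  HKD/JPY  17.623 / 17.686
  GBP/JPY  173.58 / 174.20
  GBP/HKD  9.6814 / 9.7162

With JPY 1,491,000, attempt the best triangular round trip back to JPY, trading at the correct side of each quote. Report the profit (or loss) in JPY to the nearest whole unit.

Best loop JPY → HKD → GBP → JPY:
JPY 1,491,000 ÷ 17.686 (buy HKD at ask) = HKD 84,303.97
HKD 84,303.97 ÷ 9.7162 (buy GBP at ask) = GBP 8,676.64
GBP 8,676.64 × 173.58 (sell GBP at bid) = JPY 1,506,091

Net profit: JPY 15,091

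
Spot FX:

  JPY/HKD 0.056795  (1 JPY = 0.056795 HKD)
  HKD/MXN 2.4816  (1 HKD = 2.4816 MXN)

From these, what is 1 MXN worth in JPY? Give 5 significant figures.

MXN/JPY = 7.0951

1 MXN ÷ 2.4816 = 0.402966 HKD
0.402966 HKD ÷ 0.056795 = 7.09509 JPY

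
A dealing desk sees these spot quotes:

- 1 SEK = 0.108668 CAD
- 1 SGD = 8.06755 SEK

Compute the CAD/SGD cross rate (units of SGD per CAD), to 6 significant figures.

1 CAD ÷ 0.108668 = 9.20234 SEK
9.20234 SEK ÷ 8.06755 = 1.14066 SGD

CAD/SGD = 1.14066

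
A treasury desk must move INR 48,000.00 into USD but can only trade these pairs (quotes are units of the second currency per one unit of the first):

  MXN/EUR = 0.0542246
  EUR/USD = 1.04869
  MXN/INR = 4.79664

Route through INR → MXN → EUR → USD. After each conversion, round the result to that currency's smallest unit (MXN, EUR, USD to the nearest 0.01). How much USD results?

USD 569.05

INR 48,000.00 ÷ 4.79664 = MXN 10,007.00
MXN 10,007.00 × 0.0542246 = EUR 542.63
EUR 542.63 × 1.04869 = USD 569.05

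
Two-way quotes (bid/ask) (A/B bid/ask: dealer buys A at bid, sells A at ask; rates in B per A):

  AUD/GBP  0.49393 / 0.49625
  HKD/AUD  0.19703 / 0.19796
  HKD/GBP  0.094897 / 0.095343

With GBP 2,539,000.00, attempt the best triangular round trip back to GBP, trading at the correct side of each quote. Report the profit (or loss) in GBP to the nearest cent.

Best loop GBP → HKD → AUD → GBP:
GBP 2,539,000.00 ÷ 0.095343 (buy HKD at ask) = HKD 26,630,166.87
HKD 26,630,166.87 × 0.19703 (sell HKD at bid) = AUD 5,246,941.78
AUD 5,246,941.78 × 0.49393 (sell AUD at bid) = GBP 2,591,621.95

Net profit: GBP 52,621.95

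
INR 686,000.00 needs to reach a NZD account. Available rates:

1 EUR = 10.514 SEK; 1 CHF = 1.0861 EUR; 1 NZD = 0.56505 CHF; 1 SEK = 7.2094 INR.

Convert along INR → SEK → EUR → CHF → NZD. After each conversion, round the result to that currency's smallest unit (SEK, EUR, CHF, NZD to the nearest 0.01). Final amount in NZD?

INR 686,000.00 ÷ 7.2094 = SEK 95,153.55
SEK 95,153.55 ÷ 10.514 = EUR 9,050.18
EUR 9,050.18 ÷ 1.0861 = CHF 8,332.73
CHF 8,332.73 ÷ 0.56505 = NZD 14,746.89

NZD 14,746.89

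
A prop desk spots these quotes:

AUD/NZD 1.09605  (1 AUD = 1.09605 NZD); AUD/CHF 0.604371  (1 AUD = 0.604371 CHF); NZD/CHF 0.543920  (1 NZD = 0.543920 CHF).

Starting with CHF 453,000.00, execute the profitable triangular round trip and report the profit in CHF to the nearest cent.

Profitable loop is CHF → NZD → AUD → CHF:
CHF 453,000.00 ÷ 0.543920 = NZD 832,843.07
NZD 832,843.07 ÷ 1.09605 = AUD 759,858.64
AUD 759,858.64 × 0.604371 = CHF 459,236.53
Profit = CHF 459,236.53 − CHF 453,000.00

Profit: CHF 6,236.53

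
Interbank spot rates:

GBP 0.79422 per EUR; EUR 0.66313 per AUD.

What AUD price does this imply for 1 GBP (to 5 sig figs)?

1 GBP ÷ 0.79422 = 1.2591 EUR
1.2591 EUR ÷ 0.66313 = 1.89872 AUD

GBP/AUD = 1.8987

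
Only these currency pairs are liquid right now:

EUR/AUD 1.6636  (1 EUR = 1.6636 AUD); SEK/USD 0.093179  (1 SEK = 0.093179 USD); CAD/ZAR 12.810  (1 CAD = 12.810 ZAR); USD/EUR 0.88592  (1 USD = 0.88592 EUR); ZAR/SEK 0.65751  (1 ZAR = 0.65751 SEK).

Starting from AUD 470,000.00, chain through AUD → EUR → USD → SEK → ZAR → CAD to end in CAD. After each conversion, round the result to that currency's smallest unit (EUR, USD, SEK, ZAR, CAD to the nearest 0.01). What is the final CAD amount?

CAD 406,335.64

AUD 470,000.00 ÷ 1.6636 = EUR 282,519.84
EUR 282,519.84 ÷ 0.88592 = USD 318,899.95
USD 318,899.95 ÷ 0.093179 = SEK 3,422,444.43
SEK 3,422,444.43 ÷ 0.65751 = ZAR 5,205,159.51
ZAR 5,205,159.51 ÷ 12.810 = CAD 406,335.64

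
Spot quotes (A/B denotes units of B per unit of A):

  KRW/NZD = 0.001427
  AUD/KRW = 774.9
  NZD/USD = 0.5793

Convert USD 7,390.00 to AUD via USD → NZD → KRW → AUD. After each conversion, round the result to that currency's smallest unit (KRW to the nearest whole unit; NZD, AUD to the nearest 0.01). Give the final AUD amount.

USD 7,390.00 ÷ 0.5793 = NZD 12,756.78
NZD 12,756.78 ÷ 0.001427 = KRW 8,939,580
KRW 8,939,580 ÷ 774.9 = AUD 11,536.43

AUD 11,536.43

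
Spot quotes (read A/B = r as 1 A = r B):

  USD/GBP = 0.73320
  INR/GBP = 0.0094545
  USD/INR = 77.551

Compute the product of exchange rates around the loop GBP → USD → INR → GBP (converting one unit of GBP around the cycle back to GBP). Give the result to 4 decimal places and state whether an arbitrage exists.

1.0000 (no arbitrage)

Around GBP → USD → INR → GBP: 1 ÷ 0.73320 × 77.551 × 0.0094545 = 1.000008
Product ≈ 1 (deviation 0.001%, within rounding noise).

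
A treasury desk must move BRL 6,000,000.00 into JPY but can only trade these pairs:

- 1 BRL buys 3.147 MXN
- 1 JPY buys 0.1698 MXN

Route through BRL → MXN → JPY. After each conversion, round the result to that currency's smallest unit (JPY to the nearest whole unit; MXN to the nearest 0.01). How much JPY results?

BRL 6,000,000.00 × 3.147 = MXN 18,882,000.00
MXN 18,882,000.00 ÷ 0.1698 = JPY 111,201,413

JPY 111,201,413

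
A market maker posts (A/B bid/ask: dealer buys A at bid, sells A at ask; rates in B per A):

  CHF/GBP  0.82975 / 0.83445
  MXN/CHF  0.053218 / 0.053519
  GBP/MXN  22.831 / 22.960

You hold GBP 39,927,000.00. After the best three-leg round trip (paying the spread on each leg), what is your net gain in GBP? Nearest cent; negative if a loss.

Best loop GBP → MXN → CHF → GBP:
GBP 39,927,000.00 × 22.831 (sell GBP at bid) = MXN 911,573,337.00
MXN 911,573,337.00 × 0.053218 (sell MXN at bid) = CHF 48,512,109.85
CHF 48,512,109.85 × 0.82975 (sell CHF at bid) = GBP 40,252,923.15

Net profit: GBP 325,923.15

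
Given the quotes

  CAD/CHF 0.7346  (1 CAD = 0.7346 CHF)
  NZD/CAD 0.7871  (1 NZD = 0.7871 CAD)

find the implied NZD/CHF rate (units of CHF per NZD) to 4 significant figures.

1 NZD × 0.7871 = 0.7871 CAD
0.7871 CAD × 0.7346 = 0.578204 CHF

NZD/CHF = 0.5782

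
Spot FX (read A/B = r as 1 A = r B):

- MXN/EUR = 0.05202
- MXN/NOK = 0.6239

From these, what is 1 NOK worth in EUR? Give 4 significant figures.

NOK/EUR = 0.08338

1 NOK ÷ 0.6239 = 1.60282 MXN
1.60282 MXN × 0.05202 = 0.0833787 EUR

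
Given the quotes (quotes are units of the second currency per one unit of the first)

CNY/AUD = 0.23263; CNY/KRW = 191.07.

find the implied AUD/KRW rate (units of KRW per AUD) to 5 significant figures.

1 AUD ÷ 0.23263 = 4.29867 CNY
4.29867 CNY × 191.07 = 821.347 KRW

AUD/KRW = 821.35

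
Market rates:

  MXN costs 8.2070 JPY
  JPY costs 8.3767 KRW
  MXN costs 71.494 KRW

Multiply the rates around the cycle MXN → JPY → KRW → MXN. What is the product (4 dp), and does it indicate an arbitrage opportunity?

Around MXN → JPY → KRW → MXN: 1 × 8.2070 × 8.3767 ÷ 71.494 = 0.961585
Product < 1; profitable direction is MXN → KRW → JPY → MXN.

0.9616 (arbitrage exists)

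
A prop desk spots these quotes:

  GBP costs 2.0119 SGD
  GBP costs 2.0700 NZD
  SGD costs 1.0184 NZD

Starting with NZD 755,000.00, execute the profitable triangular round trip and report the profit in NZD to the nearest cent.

Profitable loop is NZD → SGD → GBP → NZD:
NZD 755,000.00 ÷ 1.0184 = SGD 741,358.99
SGD 741,358.99 ÷ 2.0119 = GBP 368,487.00
GBP 368,487.00 × 2.0700 = NZD 762,768.09
Profit = NZD 762,768.09 − NZD 755,000.00

Profit: NZD 7,768.09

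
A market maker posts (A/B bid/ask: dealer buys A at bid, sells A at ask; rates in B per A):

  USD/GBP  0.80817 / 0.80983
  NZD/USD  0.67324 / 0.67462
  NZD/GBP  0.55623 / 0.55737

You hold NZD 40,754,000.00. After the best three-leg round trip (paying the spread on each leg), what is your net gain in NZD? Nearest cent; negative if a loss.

Net profit: NZD 738,688.57

Best loop NZD → GBP → USD → NZD:
NZD 40,754,000.00 × 0.55623 (sell NZD at bid) = GBP 22,668,597.42
GBP 22,668,597.42 ÷ 0.80983 (buy USD at ask) = USD 27,991,797.56
USD 27,991,797.56 ÷ 0.67462 (buy NZD at ask) = NZD 41,492,688.57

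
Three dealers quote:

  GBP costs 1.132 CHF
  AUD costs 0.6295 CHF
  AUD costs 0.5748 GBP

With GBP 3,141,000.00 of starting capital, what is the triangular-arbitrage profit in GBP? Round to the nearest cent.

Profitable loop is GBP → CHF → AUD → GBP:
GBP 3,141,000.00 × 1.132 = CHF 3,555,612.00
CHF 3,555,612.00 ÷ 0.6295 = AUD 5,648,311.36
AUD 5,648,311.36 × 0.5748 = GBP 3,246,649.37
Profit = GBP 3,246,649.37 − GBP 3,141,000.00

Profit: GBP 105,649.37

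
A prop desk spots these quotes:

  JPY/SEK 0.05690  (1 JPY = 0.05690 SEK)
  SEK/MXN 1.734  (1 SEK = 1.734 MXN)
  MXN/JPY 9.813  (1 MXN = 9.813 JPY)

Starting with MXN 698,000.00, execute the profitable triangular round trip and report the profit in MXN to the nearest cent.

Profitable loop is MXN → SEK → JPY → MXN:
MXN 698,000.00 ÷ 1.734 = SEK 402,537.49
SEK 402,537.49 ÷ 0.05690 = JPY 7,074,473
JPY 7,074,473 ÷ 9.813 = MXN 720,928.62
Profit = MXN 720,928.62 − MXN 698,000.00

Profit: MXN 22,928.62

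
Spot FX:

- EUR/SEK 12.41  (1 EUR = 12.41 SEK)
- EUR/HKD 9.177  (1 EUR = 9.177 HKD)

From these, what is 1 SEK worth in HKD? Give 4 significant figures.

1 SEK ÷ 12.41 = 0.0805802 EUR
0.0805802 EUR × 9.177 = 0.739484 HKD

SEK/HKD = 0.7395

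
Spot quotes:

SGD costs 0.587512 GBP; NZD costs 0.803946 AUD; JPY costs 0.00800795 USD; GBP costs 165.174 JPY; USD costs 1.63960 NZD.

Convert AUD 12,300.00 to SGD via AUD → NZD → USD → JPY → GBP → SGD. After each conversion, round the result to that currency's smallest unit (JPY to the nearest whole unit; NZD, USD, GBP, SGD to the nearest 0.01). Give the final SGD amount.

SGD 12,007.72

AUD 12,300.00 ÷ 0.803946 = NZD 15,299.54
NZD 15,299.54 ÷ 1.63960 = USD 9,331.26
USD 9,331.26 ÷ 0.00800795 = JPY 1,165,250
JPY 1,165,250 ÷ 165.174 = GBP 7,054.68
GBP 7,054.68 ÷ 0.587512 = SGD 12,007.72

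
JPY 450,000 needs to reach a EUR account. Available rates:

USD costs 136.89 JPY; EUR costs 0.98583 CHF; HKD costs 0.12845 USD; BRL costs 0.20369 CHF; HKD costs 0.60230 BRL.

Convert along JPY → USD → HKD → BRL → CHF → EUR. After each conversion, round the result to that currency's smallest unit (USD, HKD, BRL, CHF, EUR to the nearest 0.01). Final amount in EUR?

JPY 450,000 ÷ 136.89 = USD 3,287.31
USD 3,287.31 ÷ 0.12845 = HKD 25,592.14
HKD 25,592.14 × 0.60230 = BRL 15,414.15
BRL 15,414.15 × 0.20369 = CHF 3,139.71
CHF 3,139.71 ÷ 0.98583 = EUR 3,184.84

EUR 3,184.84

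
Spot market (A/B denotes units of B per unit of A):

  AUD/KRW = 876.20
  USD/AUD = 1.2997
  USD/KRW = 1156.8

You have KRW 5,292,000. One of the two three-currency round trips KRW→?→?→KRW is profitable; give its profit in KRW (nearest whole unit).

Profitable loop is KRW → AUD → USD → KRW:
KRW 5,292,000 ÷ 876.20 = AUD 6,039.72
AUD 6,039.72 ÷ 1.2997 = USD 4,647.01
USD 4,647.01 × 1156.8 = KRW 5,375,659
Profit = KRW 5,375,659 − KRW 5,292,000

Profit: KRW 83,659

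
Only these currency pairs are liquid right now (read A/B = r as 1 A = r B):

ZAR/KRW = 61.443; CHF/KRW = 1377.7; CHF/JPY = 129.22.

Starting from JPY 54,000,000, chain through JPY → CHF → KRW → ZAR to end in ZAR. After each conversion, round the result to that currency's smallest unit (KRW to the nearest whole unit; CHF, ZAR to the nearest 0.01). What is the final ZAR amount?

JPY 54,000,000 ÷ 129.22 = CHF 417,891.97
CHF 417,891.97 × 1377.7 = KRW 575,729,767
KRW 575,729,767 ÷ 61.443 = ZAR 9,370,144.15

ZAR 9,370,144.15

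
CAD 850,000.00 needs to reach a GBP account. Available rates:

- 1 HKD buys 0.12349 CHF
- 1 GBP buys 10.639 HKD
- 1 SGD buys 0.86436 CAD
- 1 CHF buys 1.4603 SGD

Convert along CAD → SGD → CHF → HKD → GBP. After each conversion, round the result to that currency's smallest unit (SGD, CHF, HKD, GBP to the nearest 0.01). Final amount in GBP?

CAD 850,000.00 ÷ 0.86436 = SGD 983,386.55
SGD 983,386.55 ÷ 1.4603 = CHF 673,414.06
CHF 673,414.06 ÷ 0.12349 = HKD 5,453,186.98
HKD 5,453,186.98 ÷ 10.639 = GBP 512,565.75

GBP 512,565.75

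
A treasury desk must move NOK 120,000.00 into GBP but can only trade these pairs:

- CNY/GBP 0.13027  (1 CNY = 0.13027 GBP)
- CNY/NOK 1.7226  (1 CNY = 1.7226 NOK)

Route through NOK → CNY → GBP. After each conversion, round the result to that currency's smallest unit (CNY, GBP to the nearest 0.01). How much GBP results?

GBP 9,074.89

NOK 120,000.00 ÷ 1.7226 = CNY 69,662.14
CNY 69,662.14 × 0.13027 = GBP 9,074.89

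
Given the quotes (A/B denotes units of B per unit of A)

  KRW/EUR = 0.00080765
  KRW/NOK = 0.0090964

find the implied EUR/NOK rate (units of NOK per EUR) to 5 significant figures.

1 EUR ÷ 0.00080765 = 1238.16 KRW
1238.16 KRW × 0.0090964 = 11.2628 NOK

EUR/NOK = 11.263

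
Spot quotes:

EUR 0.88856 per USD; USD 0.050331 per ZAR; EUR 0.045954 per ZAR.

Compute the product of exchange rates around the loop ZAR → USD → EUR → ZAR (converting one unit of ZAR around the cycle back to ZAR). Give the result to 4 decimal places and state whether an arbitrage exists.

0.9732 (arbitrage exists)

Around ZAR → USD → EUR → ZAR: 1 × 0.050331 × 0.88856 ÷ 0.045954 = 0.973193
Product < 1; profitable direction is ZAR → EUR → USD → ZAR.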